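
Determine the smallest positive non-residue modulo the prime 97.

5

(2/97) = +1, so 2 is a residue.
(3/97) = +1, so 3 is a residue.
(4/97) = +1, so 4 is a residue.
(5/97) = −1, so 5 is the smallest positive non-residue mod 97.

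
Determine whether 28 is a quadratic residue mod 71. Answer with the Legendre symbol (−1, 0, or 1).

-1

Euler's criterion: (28/71) ≡ 28^35 (mod 71).
28^2 ≡ 3 (mod 71)
28^4 ≡ 9 (mod 71)
28^8 ≡ 10 (mod 71)
28^16 ≡ 29 (mod 71)
28^32 ≡ 60 (mod 71)
28^35 = 28^(32+2+1) ≡ 70 (mod 71).
Result is 70 ≡ −1, so (28/71) = −1.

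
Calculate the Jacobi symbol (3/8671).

-1

Reciprocity: 3 ≡ 3 and 8671 ≡ 3 (mod 4), so (3/8671) = −(8671/3).
Reduce top mod 3: now compute (1/3).
Reached (1/3) = 1. Collecting the sign flips along the way, the symbol is -1.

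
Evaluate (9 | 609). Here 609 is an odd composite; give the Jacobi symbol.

0

Reciprocity: 9 ≡ 1 and 609 ≡ 1 (mod 4), so (9/609) = +(609/9).
Reduce top mod 9: now compute (6/9).
Pull out 2: since 9 ≡ 1 (mod 8), (2/9) = +1.
Reciprocity: 3 ≡ 3 and 9 ≡ 1 (mod 4), so (3/9) = +(9/3).
Reduce top mod 3: now compute (0/3).
Top reduces to 0: gcd > 1, so the symbol is 0.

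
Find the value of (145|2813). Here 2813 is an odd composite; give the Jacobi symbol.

Reciprocity: 145 ≡ 1 and 2813 ≡ 1 (mod 4), so (145/2813) = +(2813/145).
Reduce top mod 145: now compute (58/145).
Pull out 2: since 145 ≡ 1 (mod 8), (2/145) = +1.
Reciprocity: 29 ≡ 1 and 145 ≡ 1 (mod 4), so (29/145) = +(145/29).
Reduce top mod 29: now compute (0/29).
Top reduces to 0: gcd > 1, so the symbol is 0.

0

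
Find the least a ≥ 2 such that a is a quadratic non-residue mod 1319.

13

(2/1319) = +1, so 2 is a residue.
(3/1319) = +1, so 3 is a residue.
(4/1319) = +1, so 4 is a residue.
(5/1319) = +1, so 5 is a residue.
(6/1319) = +1, so 6 is a residue.
(7/1319) = +1, so 7 is a residue.
(8/1319) = +1, so 8 is a residue.
(9/1319) = +1, so 9 is a residue.
(10/1319) = +1, so 10 is a residue.
(11/1319) = +1, so 11 is a residue.
(12/1319) = +1, so 12 is a residue.
(13/1319) = −1, so 13 is the smallest positive non-residue mod 1319.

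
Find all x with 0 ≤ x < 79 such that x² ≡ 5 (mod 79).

20, 59

Since 79 ≡ 3 (mod 4), a square root of 5 is 5^((79+1)/4) = 5^20 mod 79.
Repeated squaring: 5^2≡25, 5^4≡72, 5^8≡49, 5^16≡31 (mod 79).
5^20 = 5^(16+4) ≡ 20 (mod 79).
Check: 20² = 400 ≡ 5 (mod 79). The two roots are 20 and 59.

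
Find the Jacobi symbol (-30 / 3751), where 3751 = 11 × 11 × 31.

1

First reduce: -30 ≡ 3721 (mod 3751).
Reciprocity: 3721 ≡ 1 and 3751 ≡ 3 (mod 4), so (3721/3751) = +(3751/3721).
Reduce top mod 3721: now compute (30/3721).
Pull out 2: since 3721 ≡ 1 (mod 8), (2/3721) = +1.
Reciprocity: 15 ≡ 3 and 3721 ≡ 1 (mod 4), so (15/3721) = +(3721/15).
Reduce top mod 15: now compute (1/15).
Reached (1/15) = 1. Collecting the sign flips along the way, the symbol is +1.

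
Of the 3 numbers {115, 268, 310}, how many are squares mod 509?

3

(115/509) = +1 → QR.
(268/509) = +1 → QR.
(310/509) = +1 → QR.
Total quadratic residues among the 3: 3.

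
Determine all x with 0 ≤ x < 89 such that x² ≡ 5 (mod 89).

89 ≡ 1 (mod 4), so we find a root by search.
Trying successive values, 19² = 361 ≡ 5 (mod 89). The other root is 89 − 19 = 70.

19, 70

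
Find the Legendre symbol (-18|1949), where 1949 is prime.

First reduce: -18 ≡ 1931 (mod 1949).
Reciprocity: 1931 ≡ 3 and 1949 ≡ 1 (mod 4), so (1931/1949) = +(1949/1931).
Reduce top mod 1931: now compute (18/1931).
Pull out 2: since 1931 ≡ 3 (mod 8), (2/1931) = -1.
Reciprocity: 9 ≡ 1 and 1931 ≡ 3 (mod 4), so (9/1931) = +(1931/9).
Reduce top mod 9: now compute (5/9).
Reciprocity: 5 ≡ 1 and 9 ≡ 1 (mod 4), so (5/9) = +(9/5).
Reduce top mod 5: now compute (4/5).
Pull out 2^2: since 5 ≡ 5 (mod 8), (2/5) = -1, so (2/5)^2 = +1.
Reached (1/5) = 1. Collecting the sign flips along the way, the symbol is -1.

-1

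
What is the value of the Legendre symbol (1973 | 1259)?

First reduce: 1973 ≡ 714 (mod 1259).
Pull out 2: since 1259 ≡ 3 (mod 8), (2/1259) = -1.
Reciprocity: 357 ≡ 1 and 1259 ≡ 3 (mod 4), so (357/1259) = +(1259/357).
Reduce top mod 357: now compute (188/357).
Pull out 2^2: since 357 ≡ 5 (mod 8), (2/357) = -1, so (2/357)^2 = +1.
Reciprocity: 47 ≡ 3 and 357 ≡ 1 (mod 4), so (47/357) = +(357/47).
Reduce top mod 47: now compute (28/47).
Pull out 2^2: since 47 ≡ 7 (mod 8), (2/47) = +1, so (2/47)^2 = +1.
Reciprocity: 7 ≡ 3 and 47 ≡ 3 (mod 4), so (7/47) = −(47/7).
Reduce top mod 7: now compute (5/7).
Reciprocity: 5 ≡ 1 and 7 ≡ 3 (mod 4), so (5/7) = +(7/5).
Reduce top mod 5: now compute (2/5).
Pull out 2: since 5 ≡ 5 (mod 8), (2/5) = -1.
Reached (1/5) = 1. Collecting the sign flips along the way, the symbol is -1.

-1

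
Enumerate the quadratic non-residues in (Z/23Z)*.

5, 7, 10, 11, 14, 15, 17, 19, 20, 21, 22

Square k = 1,…,11 (k and 23−k give the same square):
1²=1, 2²=4, 3²=9, 4²=16, 5²≡2, 6²≡13, 7²≡3, 8²≡18, 9²≡12, 10²≡8, 11²≡6 (mod 23).
The residues are {1, 2, 3, 4, 6, 8, 9, 12, 13, 16, 18}; the non-residues are the remaining 11 nonzero classes.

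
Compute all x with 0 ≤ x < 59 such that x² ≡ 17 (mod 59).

Since 59 ≡ 3 (mod 4), a square root of 17 is 17^((59+1)/4) = 17^15 mod 59.
Repeated squaring: 17^2≡53, 17^4≡36, 17^8≡57 (mod 59).
17^15 = 17^(8+4+2+1) ≡ 28 (mod 59).
Check: 28² = 784 ≡ 17 (mod 59). The two roots are 28 and 31.

28, 31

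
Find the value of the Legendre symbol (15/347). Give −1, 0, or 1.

-1

Reciprocity: 15 ≡ 3 and 347 ≡ 3 (mod 4), so (15/347) = −(347/15).
Reduce top mod 15: now compute (2/15).
Pull out 2: since 15 ≡ 7 (mod 8), (2/15) = +1.
Reached (1/15) = 1. Collecting the sign flips along the way, the symbol is -1.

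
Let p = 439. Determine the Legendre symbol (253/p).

-1

Reciprocity: 253 ≡ 1 and 439 ≡ 3 (mod 4), so (253/439) = +(439/253).
Reduce top mod 253: now compute (186/253).
Pull out 2: since 253 ≡ 5 (mod 8), (2/253) = -1.
Reciprocity: 93 ≡ 1 and 253 ≡ 1 (mod 4), so (93/253) = +(253/93).
Reduce top mod 93: now compute (67/93).
Reciprocity: 67 ≡ 3 and 93 ≡ 1 (mod 4), so (67/93) = +(93/67).
Reduce top mod 67: now compute (26/67).
Pull out 2: since 67 ≡ 3 (mod 8), (2/67) = -1.
Reciprocity: 13 ≡ 1 and 67 ≡ 3 (mod 4), so (13/67) = +(67/13).
Reduce top mod 13: now compute (2/13).
Pull out 2: since 13 ≡ 5 (mod 8), (2/13) = -1.
Reached (1/13) = 1. Collecting the sign flips along the way, the symbol is -1.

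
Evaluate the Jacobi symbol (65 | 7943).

0

Reciprocity: 65 ≡ 1 and 7943 ≡ 3 (mod 4), so (65/7943) = +(7943/65).
Reduce top mod 65: now compute (13/65).
Reciprocity: 13 ≡ 1 and 65 ≡ 1 (mod 4), so (13/65) = +(65/13).
Reduce top mod 13: now compute (0/13).
Top reduces to 0: gcd > 1, so the symbol is 0.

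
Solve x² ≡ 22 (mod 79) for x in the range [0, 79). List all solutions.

Since 79 ≡ 3 (mod 4), a square root of 22 is 22^((79+1)/4) = 22^20 mod 79.
Repeated squaring: 22^2≡10, 22^4≡21, 22^8≡46, 22^16≡62 (mod 79).
22^20 = 22^(16+4) ≡ 38 (mod 79).
Check: 38² = 1444 ≡ 22 (mod 79). The two roots are 38 and 41.

38, 41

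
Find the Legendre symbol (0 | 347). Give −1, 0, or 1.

Top reduces to 0: gcd > 1, so the symbol is 0.

0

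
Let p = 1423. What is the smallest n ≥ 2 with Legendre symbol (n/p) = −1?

3

(2/1423) = +1, so 2 is a residue.
(3/1423) = −1, so 3 is the smallest positive non-residue mod 1423.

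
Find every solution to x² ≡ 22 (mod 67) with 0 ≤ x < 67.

Since 67 ≡ 3 (mod 4), a square root of 22 is 22^((67+1)/4) = 22^17 mod 67.
Repeated squaring: 22^2≡15, 22^4≡24, 22^8≡40, 22^16≡59 (mod 67).
22^17 = 22^(16+1) ≡ 25 (mod 67).
Check: 25² = 625 ≡ 22 (mod 67). The two roots are 25 and 42.

25, 42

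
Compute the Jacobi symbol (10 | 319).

1

Pull out 2: since 319 ≡ 7 (mod 8), (2/319) = +1.
Reciprocity: 5 ≡ 1 and 319 ≡ 3 (mod 4), so (5/319) = +(319/5).
Reduce top mod 5: now compute (4/5).
Pull out 2^2: since 5 ≡ 5 (mod 8), (2/5) = -1, so (2/5)^2 = +1.
Reached (1/5) = 1. Collecting the sign flips along the way, the symbol is +1.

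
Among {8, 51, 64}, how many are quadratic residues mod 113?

(8/113) = +1 → QR.
(51/113) = +1 → QR.
(64/113) = +1 → QR.
Total quadratic residues among the 3: 3.

3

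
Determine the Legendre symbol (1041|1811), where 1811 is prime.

Reciprocity: 1041 ≡ 1 and 1811 ≡ 3 (mod 4), so (1041/1811) = +(1811/1041).
Reduce top mod 1041: now compute (770/1041).
Pull out 2: since 1041 ≡ 1 (mod 8), (2/1041) = +1.
Reciprocity: 385 ≡ 1 and 1041 ≡ 1 (mod 4), so (385/1041) = +(1041/385).
Reduce top mod 385: now compute (271/385).
Reciprocity: 271 ≡ 3 and 385 ≡ 1 (mod 4), so (271/385) = +(385/271).
Reduce top mod 271: now compute (114/271).
Pull out 2: since 271 ≡ 7 (mod 8), (2/271) = +1.
Reciprocity: 57 ≡ 1 and 271 ≡ 3 (mod 4), so (57/271) = +(271/57).
Reduce top mod 57: now compute (43/57).
Reciprocity: 43 ≡ 3 and 57 ≡ 1 (mod 4), so (43/57) = +(57/43).
Reduce top mod 43: now compute (14/43).
Pull out 2: since 43 ≡ 3 (mod 8), (2/43) = -1.
Reciprocity: 7 ≡ 3 and 43 ≡ 3 (mod 4), so (7/43) = −(43/7).
Reduce top mod 7: now compute (1/7).
Reached (1/7) = 1. Collecting the sign flips along the way, the symbol is +1.

1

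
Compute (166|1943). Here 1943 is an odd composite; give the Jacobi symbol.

Pull out 2: since 1943 ≡ 7 (mod 8), (2/1943) = +1.
Reciprocity: 83 ≡ 3 and 1943 ≡ 3 (mod 4), so (83/1943) = −(1943/83).
Reduce top mod 83: now compute (34/83).
Pull out 2: since 83 ≡ 3 (mod 8), (2/83) = -1.
Reciprocity: 17 ≡ 1 and 83 ≡ 3 (mod 4), so (17/83) = +(83/17).
Reduce top mod 17: now compute (15/17).
Reciprocity: 15 ≡ 3 and 17 ≡ 1 (mod 4), so (15/17) = +(17/15).
Reduce top mod 15: now compute (2/15).
Pull out 2: since 15 ≡ 7 (mod 8), (2/15) = +1.
Reached (1/15) = 1. Collecting the sign flips along the way, the symbol is +1.

1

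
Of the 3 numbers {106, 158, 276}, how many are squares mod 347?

(106/347) = -1 → non-residue.
(158/347) = +1 → QR.
(276/347) = -1 → non-residue.
Total quadratic residues among the 3: 1.

1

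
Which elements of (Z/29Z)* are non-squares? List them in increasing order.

Square k = 1,…,14 (k and 29−k give the same square):
1²=1, 2²=4, 3²=9, 4²=16, 5²=25, 6²≡7, 7²≡20, 8²≡6, 9²≡23, 10²≡13, 11²≡5, 12²≡28, 13²≡24, 14²≡22 (mod 29).
The residues are {1, 4, 5, 6, 7, 9, 13, 16, 20, 22, 23, 24, 25, 28}; the non-residues are the remaining 14 nonzero classes.

2, 3, 8, 10, 11, 12, 14, 15, 17, 18, 19, 21, 26, 27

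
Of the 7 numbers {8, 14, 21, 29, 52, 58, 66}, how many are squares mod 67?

3

(8/67) = -1 → non-residue.
(14/67) = +1 → QR.
(21/67) = +1 → QR.
(29/67) = +1 → QR.
(52/67) = -1 → non-residue.
(58/67) = -1 → non-residue.
(66/67) = -1 → non-residue.
Total quadratic residues among the 7: 3.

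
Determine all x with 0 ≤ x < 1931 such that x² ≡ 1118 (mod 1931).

683, 1248

Since 1931 ≡ 3 (mod 4), a square root of 1118 is 1118^((1931+1)/4) = 1118^483 mod 1931.
Repeated squaring: 1118^2≡567, 1118^4≡943, 1118^8≡989, 1118^16≡1035, 1118^32≡1451, 1118^64≡611, 1118^128≡638, 1118^256≡1534 (mod 1931).
1118^483 = 1118^(256+128+64+32+2+1) ≡ 1248 (mod 1931).
Check: 1248² = 1557504 ≡ 1118 (mod 1931). The two roots are 683 and 1248.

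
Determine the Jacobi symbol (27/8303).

1

Reciprocity: 27 ≡ 3 and 8303 ≡ 3 (mod 4), so (27/8303) = −(8303/27).
Reduce top mod 27: now compute (14/27).
Pull out 2: since 27 ≡ 3 (mod 8), (2/27) = -1.
Reciprocity: 7 ≡ 3 and 27 ≡ 3 (mod 4), so (7/27) = −(27/7).
Reduce top mod 7: now compute (6/7).
Pull out 2: since 7 ≡ 7 (mod 8), (2/7) = +1.
Reciprocity: 3 ≡ 3 and 7 ≡ 3 (mod 4), so (3/7) = −(7/3).
Reduce top mod 3: now compute (1/3).
Reached (1/3) = 1. Collecting the sign flips along the way, the symbol is +1.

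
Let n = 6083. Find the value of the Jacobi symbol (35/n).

0

Reciprocity: 35 ≡ 3 and 6083 ≡ 3 (mod 4), so (35/6083) = −(6083/35).
Reduce top mod 35: now compute (28/35).
Pull out 2^2: since 35 ≡ 3 (mod 8), (2/35) = -1, so (2/35)^2 = +1.
Reciprocity: 7 ≡ 3 and 35 ≡ 3 (mod 4), so (7/35) = −(35/7).
Reduce top mod 7: now compute (0/7).
Top reduces to 0: gcd > 1, so the symbol is 0.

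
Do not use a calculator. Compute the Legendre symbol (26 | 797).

-1

Pull out 2: since 797 ≡ 5 (mod 8), (2/797) = -1.
Reciprocity: 13 ≡ 1 and 797 ≡ 1 (mod 4), so (13/797) = +(797/13).
Reduce top mod 13: now compute (4/13).
Pull out 2^2: since 13 ≡ 5 (mod 8), (2/13) = -1, so (2/13)^2 = +1.
Reached (1/13) = 1. Collecting the sign flips along the way, the symbol is -1.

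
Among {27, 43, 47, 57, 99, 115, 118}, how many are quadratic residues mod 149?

2

(27/149) = -1 → non-residue.
(43/149) = -1 → non-residue.
(47/149) = +1 → QR.
(57/149) = -1 → non-residue.
(99/149) = -1 → non-residue.
(115/149) = -1 → non-residue.
(118/149) = +1 → QR.
Total quadratic residues among the 7: 2.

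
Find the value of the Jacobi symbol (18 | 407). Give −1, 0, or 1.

1

Pull out 2: since 407 ≡ 7 (mod 8), (2/407) = +1.
Reciprocity: 9 ≡ 1 and 407 ≡ 3 (mod 4), so (9/407) = +(407/9).
Reduce top mod 9: now compute (2/9).
Pull out 2: since 9 ≡ 1 (mod 8), (2/9) = +1.
Reached (1/9) = 1. Collecting the sign flips along the way, the symbol is +1.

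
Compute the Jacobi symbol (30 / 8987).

1

Pull out 2: since 8987 ≡ 3 (mod 8), (2/8987) = -1.
Reciprocity: 15 ≡ 3 and 8987 ≡ 3 (mod 4), so (15/8987) = −(8987/15).
Reduce top mod 15: now compute (2/15).
Pull out 2: since 15 ≡ 7 (mod 8), (2/15) = +1.
Reached (1/15) = 1. Collecting the sign flips along the way, the symbol is +1.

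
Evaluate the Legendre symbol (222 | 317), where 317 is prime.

1

Euler's criterion: (222/317) ≡ 222^158 (mod 317).
222^2 ≡ 149 (mod 317)
222^4 ≡ 11 (mod 317)
222^8 ≡ 121 (mod 317)
222^16 ≡ 59 (mod 317)
222^32 ≡ 311 (mod 317)
222^64 ≡ 36 (mod 317)
222^128 ≡ 28 (mod 317)
222^158 = 222^(128+16+8+4+2) ≡ 1 (mod 317).
Result is 1, so (222/317) = 1.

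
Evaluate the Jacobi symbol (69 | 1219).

0

Reciprocity: 69 ≡ 1 and 1219 ≡ 3 (mod 4), so (69/1219) = +(1219/69).
Reduce top mod 69: now compute (46/69).
Pull out 2: since 69 ≡ 5 (mod 8), (2/69) = -1.
Reciprocity: 23 ≡ 3 and 69 ≡ 1 (mod 4), so (23/69) = +(69/23).
Reduce top mod 23: now compute (0/23).
Top reduces to 0: gcd > 1, so the symbol is 0.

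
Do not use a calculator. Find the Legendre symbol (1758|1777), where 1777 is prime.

-1

Pull out 2: since 1777 ≡ 1 (mod 8), (2/1777) = +1.
Reciprocity: 879 ≡ 3 and 1777 ≡ 1 (mod 4), so (879/1777) = +(1777/879).
Reduce top mod 879: now compute (19/879).
Reciprocity: 19 ≡ 3 and 879 ≡ 3 (mod 4), so (19/879) = −(879/19).
Reduce top mod 19: now compute (5/19).
Reciprocity: 5 ≡ 1 and 19 ≡ 3 (mod 4), so (5/19) = +(19/5).
Reduce top mod 5: now compute (4/5).
Pull out 2^2: since 5 ≡ 5 (mod 8), (2/5) = -1, so (2/5)^2 = +1.
Reached (1/5) = 1. Collecting the sign flips along the way, the symbol is -1.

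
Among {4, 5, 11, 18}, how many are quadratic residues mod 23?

(4/23) = +1 → QR.
(5/23) = -1 → non-residue.
(11/23) = -1 → non-residue.
(18/23) = +1 → QR.
Total quadratic residues among the 4: 2.

2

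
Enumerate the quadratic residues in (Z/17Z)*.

1,2,4,8,9,13,15,16

Square k = 1,…,8 (k and 17−k give the same square):
1²=1, 2²=4, 3²=9, 4²=16, 5²≡8, 6²≡2, 7²≡15, 8²≡13 (mod 17).
So the quadratic residues mod 17 are {1, 2, 4, 8, 9, 13, 15, 16}.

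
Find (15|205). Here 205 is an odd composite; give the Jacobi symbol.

0

Reciprocity: 15 ≡ 3 and 205 ≡ 1 (mod 4), so (15/205) = +(205/15).
Reduce top mod 15: now compute (10/15).
Pull out 2: since 15 ≡ 7 (mod 8), (2/15) = +1.
Reciprocity: 5 ≡ 1 and 15 ≡ 3 (mod 4), so (5/15) = +(15/5).
Reduce top mod 5: now compute (0/5).
Top reduces to 0: gcd > 1, so the symbol is 0.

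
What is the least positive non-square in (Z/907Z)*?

2

(2/907) = −1, so 2 is the smallest positive non-residue mod 907.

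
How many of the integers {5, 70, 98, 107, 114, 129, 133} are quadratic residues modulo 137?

4

(5/137) = -1 → non-residue.
(70/137) = -1 → non-residue.
(98/137) = +1 → QR.
(107/137) = +1 → QR.
(114/137) = -1 → non-residue.
(129/137) = +1 → QR.
(133/137) = +1 → QR.
Total quadratic residues among the 7: 4.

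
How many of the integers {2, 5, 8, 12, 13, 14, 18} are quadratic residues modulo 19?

1

(2/19) = -1 → non-residue.
(5/19) = +1 → QR.
(8/19) = -1 → non-residue.
(12/19) = -1 → non-residue.
(13/19) = -1 → non-residue.
(14/19) = -1 → non-residue.
(18/19) = -1 → non-residue.
Total quadratic residues among the 7: 1.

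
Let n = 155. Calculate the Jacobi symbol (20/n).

Pull out 2^2: since 155 ≡ 3 (mod 8), (2/155) = -1, so (2/155)^2 = +1.
Reciprocity: 5 ≡ 1 and 155 ≡ 3 (mod 4), so (5/155) = +(155/5).
Reduce top mod 5: now compute (0/5).
Top reduces to 0: gcd > 1, so the symbol is 0.

0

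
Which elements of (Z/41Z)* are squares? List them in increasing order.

1, 2, 4, 5, 8, 9, 10, 16, 18, 20, 21, 23, 25, 31, 32, 33, 36, 37, 39, 40

Square k = 1,…,20 (k and 41−k give the same square):
1²=1, 2²=4, 3²=9, 4²=16, 5²=25, 6²=36, 7²≡8, 8²≡23, 9²≡40, 10²≡18, 11²≡39, 12²≡21, 13²≡5, 14²≡32, 15²≡20, 16²≡10, 17²≡2, 18²≡37, 19²≡33, 20²≡31 (mod 41).
So the quadratic residues mod 41 are {1, 2, 4, 5, 8, 9, 10, 16, 18, 20, 21, 23, 25, 31, 32, 33, 36, 37, 39, 40}.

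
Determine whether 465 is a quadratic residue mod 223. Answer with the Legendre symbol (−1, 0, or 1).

1

First reduce: 465 ≡ 19 (mod 223).
Reciprocity: 19 ≡ 3 and 223 ≡ 3 (mod 4), so (19/223) = −(223/19).
Reduce top mod 19: now compute (14/19).
Pull out 2: since 19 ≡ 3 (mod 8), (2/19) = -1.
Reciprocity: 7 ≡ 3 and 19 ≡ 3 (mod 4), so (7/19) = −(19/7).
Reduce top mod 7: now compute (5/7).
Reciprocity: 5 ≡ 1 and 7 ≡ 3 (mod 4), so (5/7) = +(7/5).
Reduce top mod 5: now compute (2/5).
Pull out 2: since 5 ≡ 5 (mod 8), (2/5) = -1.
Reached (1/5) = 1. Collecting the sign flips along the way, the symbol is +1.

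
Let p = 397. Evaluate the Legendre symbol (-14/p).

Euler's criterion: (-14/397) ≡ 383^198 (mod 397).
383^2 ≡ 196 (mod 397)
383^4 ≡ 304 (mod 397)
383^8 ≡ 312 (mod 397)
383^16 ≡ 79 (mod 397)
383^32 ≡ 286 (mod 397)
383^64 ≡ 14 (mod 397)
383^128 ≡ 196 (mod 397)
383^198 = 383^(128+64+4+2) ≡ 1 (mod 397).
Result is 1, so (-14/397) = 1.

1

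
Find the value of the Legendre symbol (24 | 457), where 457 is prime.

Euler's criterion: (24/457) ≡ 24^228 (mod 457).
24^2 ≡ 119 (mod 457)
24^4 ≡ 451 (mod 457)
24^8 ≡ 36 (mod 457)
24^16 ≡ 382 (mod 457)
24^32 ≡ 141 (mod 457)
24^64 ≡ 230 (mod 457)
24^128 ≡ 345 (mod 457)
24^228 = 24^(128+64+32+4) ≡ 1 (mod 457).
Result is 1, so (24/457) = 1.

1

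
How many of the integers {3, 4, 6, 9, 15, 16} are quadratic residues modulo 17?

4

(3/17) = -1 → non-residue.
(4/17) = +1 → QR.
(6/17) = -1 → non-residue.
(9/17) = +1 → QR.
(15/17) = +1 → QR.
(16/17) = +1 → QR.
Total quadratic residues among the 6: 4.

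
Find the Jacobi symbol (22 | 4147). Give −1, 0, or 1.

0

Pull out 2: since 4147 ≡ 3 (mod 8), (2/4147) = -1.
Reciprocity: 11 ≡ 3 and 4147 ≡ 3 (mod 4), so (11/4147) = −(4147/11).
Reduce top mod 11: now compute (0/11).
Top reduces to 0: gcd > 1, so the symbol is 0.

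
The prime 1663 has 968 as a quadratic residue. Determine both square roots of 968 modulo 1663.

Since 1663 ≡ 3 (mod 4), a square root of 968 is 968^((1663+1)/4) = 968^416 mod 1663.
Repeated squaring: 968^2≡755, 968^4≡1279, 968^8≡1112, 968^16≡935, 968^32≡1150, 968^64≡415, 968^128≡936, 968^256≡1358 (mod 1663).
968^416 = 968^(256+128+32) ≡ 808 (mod 1663).
Check: 808² = 652864 ≡ 968 (mod 1663). The two roots are 808 and 855.

808, 855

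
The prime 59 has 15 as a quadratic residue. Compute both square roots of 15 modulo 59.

Since 59 ≡ 3 (mod 4), a square root of 15 is 15^((59+1)/4) = 15^15 mod 59.
Repeated squaring: 15^2≡48, 15^4≡3, 15^8≡9 (mod 59).
15^15 = 15^(8+4+2+1) ≡ 29 (mod 59).
Check: 29² = 841 ≡ 15 (mod 59). The two roots are 29 and 30.

29, 30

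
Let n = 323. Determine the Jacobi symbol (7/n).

-1

Reciprocity: 7 ≡ 3 and 323 ≡ 3 (mod 4), so (7/323) = −(323/7).
Reduce top mod 7: now compute (1/7).
Reached (1/7) = 1. Collecting the sign flips along the way, the symbol is -1.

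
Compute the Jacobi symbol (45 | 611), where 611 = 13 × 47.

1

Reciprocity: 45 ≡ 1 and 611 ≡ 3 (mod 4), so (45/611) = +(611/45).
Reduce top mod 45: now compute (26/45).
Pull out 2: since 45 ≡ 5 (mod 8), (2/45) = -1.
Reciprocity: 13 ≡ 1 and 45 ≡ 1 (mod 4), so (13/45) = +(45/13).
Reduce top mod 13: now compute (6/13).
Pull out 2: since 13 ≡ 5 (mod 8), (2/13) = -1.
Reciprocity: 3 ≡ 3 and 13 ≡ 1 (mod 4), so (3/13) = +(13/3).
Reduce top mod 3: now compute (1/3).
Reached (1/3) = 1. Collecting the sign flips along the way, the symbol is +1.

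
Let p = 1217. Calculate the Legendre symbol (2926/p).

First reduce: 2926 ≡ 492 (mod 1217).
Pull out 2^2: since 1217 ≡ 1 (mod 8), (2/1217) = +1, so (2/1217)^2 = +1.
Reciprocity: 123 ≡ 3 and 1217 ≡ 1 (mod 4), so (123/1217) = +(1217/123).
Reduce top mod 123: now compute (110/123).
Pull out 2: since 123 ≡ 3 (mod 8), (2/123) = -1.
Reciprocity: 55 ≡ 3 and 123 ≡ 3 (mod 4), so (55/123) = −(123/55).
Reduce top mod 55: now compute (13/55).
Reciprocity: 13 ≡ 1 and 55 ≡ 3 (mod 4), so (13/55) = +(55/13).
Reduce top mod 13: now compute (3/13).
Reciprocity: 3 ≡ 3 and 13 ≡ 1 (mod 4), so (3/13) = +(13/3).
Reduce top mod 3: now compute (1/3).
Reached (1/3) = 1. Collecting the sign flips along the way, the symbol is +1.

1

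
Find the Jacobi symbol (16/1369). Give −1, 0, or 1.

1

Pull out 2^4: since 1369 ≡ 1 (mod 8), (2/1369) = +1, so (2/1369)^4 = +1.
Reached (1/1369) = 1. Collecting the sign flips along the way, the symbol is +1.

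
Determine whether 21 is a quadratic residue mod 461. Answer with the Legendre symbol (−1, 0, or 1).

1

Reciprocity: 21 ≡ 1 and 461 ≡ 1 (mod 4), so (21/461) = +(461/21).
Reduce top mod 21: now compute (20/21).
Pull out 2^2: since 21 ≡ 5 (mod 8), (2/21) = -1, so (2/21)^2 = +1.
Reciprocity: 5 ≡ 1 and 21 ≡ 1 (mod 4), so (5/21) = +(21/5).
Reduce top mod 5: now compute (1/5).
Reached (1/5) = 1. Collecting the sign flips along the way, the symbol is +1.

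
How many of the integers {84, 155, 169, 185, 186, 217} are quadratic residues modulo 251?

(84/251) = +1 → QR.
(155/251) = +1 → QR.
(169/251) = +1 → QR.
(185/251) = -1 → non-residue.
(186/251) = -1 → non-residue.
(217/251) = +1 → QR.
Total quadratic residues among the 6: 4.

4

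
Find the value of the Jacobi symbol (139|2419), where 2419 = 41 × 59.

Reciprocity: 139 ≡ 3 and 2419 ≡ 3 (mod 4), so (139/2419) = −(2419/139).
Reduce top mod 139: now compute (56/139).
Pull out 2^3: since 139 ≡ 3 (mod 8), (2/139) = -1, so (2/139)^3 = -1.
Reciprocity: 7 ≡ 3 and 139 ≡ 3 (mod 4), so (7/139) = −(139/7).
Reduce top mod 7: now compute (6/7).
Pull out 2: since 7 ≡ 7 (mod 8), (2/7) = +1.
Reciprocity: 3 ≡ 3 and 7 ≡ 3 (mod 4), so (3/7) = −(7/3).
Reduce top mod 3: now compute (1/3).
Reached (1/3) = 1. Collecting the sign flips along the way, the symbol is +1.

1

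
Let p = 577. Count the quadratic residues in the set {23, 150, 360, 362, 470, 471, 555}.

6

(23/577) = +1 → QR.
(150/577) = +1 → QR.
(360/577) = -1 → non-residue.
(362/577) = +1 → QR.
(470/577) = +1 → QR.
(471/577) = +1 → QR.
(555/577) = +1 → QR.
Total quadratic residues among the 7: 6.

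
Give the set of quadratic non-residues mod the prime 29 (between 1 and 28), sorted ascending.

Square k = 1,…,14 (k and 29−k give the same square):
1²=1, 2²=4, 3²=9, 4²=16, 5²=25, 6²≡7, 7²≡20, 8²≡6, 9²≡23, 10²≡13, 11²≡5, 12²≡28, 13²≡24, 14²≡22 (mod 29).
The residues are {1, 4, 5, 6, 7, 9, 13, 16, 20, 22, 23, 24, 25, 28}; the non-residues are the remaining 14 nonzero classes.

2, 3, 8, 10, 11, 12, 14, 15, 17, 18, 19, 21, 26, 27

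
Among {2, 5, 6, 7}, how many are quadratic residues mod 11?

(2/11) = -1 → non-residue.
(5/11) = +1 → QR.
(6/11) = -1 → non-residue.
(7/11) = -1 → non-residue.
Total quadratic residues among the 4: 1.

1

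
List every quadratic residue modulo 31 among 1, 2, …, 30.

1 2 4 5 7 8 9 10 14 16 18 19 20 25 28

Square k = 1,…,15 (k and 31−k give the same square):
1²=1, 2²=4, 3²=9, 4²=16, 5²=25, 6²≡5, 7²≡18, 8²≡2, 9²≡19, 10²≡7, 11²≡28, 12²≡20, 13²≡14, 14²≡10, 15²≡8 (mod 31).
So the quadratic residues mod 31 are {1, 2, 4, 5, 7, 8, 9, 10, 14, 16, 18, 19, 20, 25, 28}.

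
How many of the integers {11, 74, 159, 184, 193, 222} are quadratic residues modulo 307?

(11/307) = +1 → QR.
(74/307) = -1 → non-residue.
(159/307) = -1 → non-residue.
(184/307) = +1 → QR.
(193/307) = -1 → non-residue.
(222/307) = +1 → QR.
Total quadratic residues among the 6: 3.

3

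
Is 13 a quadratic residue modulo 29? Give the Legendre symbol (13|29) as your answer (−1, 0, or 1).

1

Reciprocity: 13 ≡ 1 and 29 ≡ 1 (mod 4), so (13/29) = +(29/13).
Reduce top mod 13: now compute (3/13).
Reciprocity: 3 ≡ 3 and 13 ≡ 1 (mod 4), so (3/13) = +(13/3).
Reduce top mod 3: now compute (1/3).
Reached (1/3) = 1. Collecting the sign flips along the way, the symbol is +1.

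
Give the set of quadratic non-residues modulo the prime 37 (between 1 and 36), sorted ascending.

2 5 6 8 13 14 15 17 18 19 20 22 23 24 29 31 32 35

Square k = 1,…,18 (k and 37−k give the same square):
1²=1, 2²=4, 3²=9, 4²=16, 5²=25, 6²=36, 7²≡12, 8²≡27, 9²≡7, 10²≡26, 11²≡10, 12²≡33, 13²≡21, 14²≡11, 15²≡3, 16²≡34, 17²≡30, 18²≡28 (mod 37).
The residues are {1, 3, 4, 7, 9, 10, 11, 12, 16, 21, 25, 26, 27, 28, 30, 33, 34, 36}; the non-residues are the remaining 18 nonzero classes.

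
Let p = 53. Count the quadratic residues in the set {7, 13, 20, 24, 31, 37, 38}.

5

(7/53) = +1 → QR.
(13/53) = +1 → QR.
(20/53) = -1 → non-residue.
(24/53) = +1 → QR.
(31/53) = -1 → non-residue.
(37/53) = +1 → QR.
(38/53) = +1 → QR.
Total quadratic residues among the 7: 5.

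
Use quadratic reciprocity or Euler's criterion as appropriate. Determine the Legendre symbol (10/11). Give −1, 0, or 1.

-1

Pull out 2: since 11 ≡ 3 (mod 8), (2/11) = -1.
Reciprocity: 5 ≡ 1 and 11 ≡ 3 (mod 4), so (5/11) = +(11/5).
Reduce top mod 5: now compute (1/5).
Reached (1/5) = 1. Collecting the sign flips along the way, the symbol is -1.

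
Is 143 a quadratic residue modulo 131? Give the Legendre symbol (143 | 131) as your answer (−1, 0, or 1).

First reduce: 143 ≡ 12 (mod 131).
Pull out 2^2: since 131 ≡ 3 (mod 8), (2/131) = -1, so (2/131)^2 = +1.
Reciprocity: 3 ≡ 3 and 131 ≡ 3 (mod 4), so (3/131) = −(131/3).
Reduce top mod 3: now compute (2/3).
Pull out 2: since 3 ≡ 3 (mod 8), (2/3) = -1.
Reached (1/3) = 1. Collecting the sign flips along the way, the symbol is +1.

1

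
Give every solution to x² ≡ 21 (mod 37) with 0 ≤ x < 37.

37 ≡ 1 (mod 4), so we find a root by search.
Trying successive values, 13² = 169 ≡ 21 (mod 37). The other root is 37 − 13 = 24.

13, 24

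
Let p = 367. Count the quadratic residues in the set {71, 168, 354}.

0

(71/367) = -1 → non-residue.
(168/367) = -1 → non-residue.
(354/367) = -1 → non-residue.
Total quadratic residues among the 3: 0.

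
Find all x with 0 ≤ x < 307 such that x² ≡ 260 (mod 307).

Since 307 ≡ 3 (mod 4), a square root of 260 is 260^((307+1)/4) = 260^77 mod 307.
Repeated squaring: 260^2≡60, 260^4≡223, 260^8≡302, 260^16≡25, 260^32≡11, 260^64≡121 (mod 307).
260^77 = 260^(64+8+4+1) ≡ 227 (mod 307).
Check: 227² = 51529 ≡ 260 (mod 307). The two roots are 80 and 227.

80, 227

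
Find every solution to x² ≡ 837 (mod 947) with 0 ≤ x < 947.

Since 947 ≡ 3 (mod 4), a square root of 837 is 837^((947+1)/4) = 837^237 mod 947.
Repeated squaring: 837^2≡736, 837^4≡12, 837^8≡144, 837^16≡849, 837^32≡134, 837^64≡910, 837^128≡422 (mod 947).
837^237 = 837^(128+64+32+8+4+1) ≡ 449 (mod 947).
Check: 449² = 201601 ≡ 837 (mod 947). The two roots are 449 and 498.

449, 498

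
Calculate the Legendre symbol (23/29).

Reciprocity: 23 ≡ 3 and 29 ≡ 1 (mod 4), so (23/29) = +(29/23).
Reduce top mod 23: now compute (6/23).
Pull out 2: since 23 ≡ 7 (mod 8), (2/23) = +1.
Reciprocity: 3 ≡ 3 and 23 ≡ 3 (mod 4), so (3/23) = −(23/3).
Reduce top mod 3: now compute (2/3).
Pull out 2: since 3 ≡ 3 (mod 8), (2/3) = -1.
Reached (1/3) = 1. Collecting the sign flips along the way, the symbol is +1.

1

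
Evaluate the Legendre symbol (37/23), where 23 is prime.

First reduce: 37 ≡ 14 (mod 23).
Pull out 2: since 23 ≡ 7 (mod 8), (2/23) = +1.
Reciprocity: 7 ≡ 3 and 23 ≡ 3 (mod 4), so (7/23) = −(23/7).
Reduce top mod 7: now compute (2/7).
Pull out 2: since 7 ≡ 7 (mod 8), (2/7) = +1.
Reached (1/7) = 1. Collecting the sign flips along the way, the symbol is -1.

-1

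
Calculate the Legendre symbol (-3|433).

First reduce: -3 ≡ 430 (mod 433).
Pull out 2: since 433 ≡ 1 (mod 8), (2/433) = +1.
Reciprocity: 215 ≡ 3 and 433 ≡ 1 (mod 4), so (215/433) = +(433/215).
Reduce top mod 215: now compute (3/215).
Reciprocity: 3 ≡ 3 and 215 ≡ 3 (mod 4), so (3/215) = −(215/3).
Reduce top mod 3: now compute (2/3).
Pull out 2: since 3 ≡ 3 (mod 8), (2/3) = -1.
Reached (1/3) = 1. Collecting the sign flips along the way, the symbol is +1.

1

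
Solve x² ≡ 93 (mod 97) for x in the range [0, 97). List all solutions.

44, 53

97 ≡ 1 (mod 4), so we find a root by search.
Trying successive values, 44² = 1936 ≡ 93 (mod 97). The other root is 97 − 44 = 53.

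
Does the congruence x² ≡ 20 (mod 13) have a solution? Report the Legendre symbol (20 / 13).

-1

First reduce: 20 ≡ 7 (mod 13).
Reciprocity: 7 ≡ 3 and 13 ≡ 1 (mod 4), so (7/13) = +(13/7).
Reduce top mod 7: now compute (6/7).
Pull out 2: since 7 ≡ 7 (mod 8), (2/7) = +1.
Reciprocity: 3 ≡ 3 and 7 ≡ 3 (mod 4), so (3/7) = −(7/3).
Reduce top mod 3: now compute (1/3).
Reached (1/3) = 1. Collecting the sign flips along the way, the symbol is -1.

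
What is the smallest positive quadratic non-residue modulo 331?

2

(2/331) = −1, so 2 is the smallest positive non-residue mod 331.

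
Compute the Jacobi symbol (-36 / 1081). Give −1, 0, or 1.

1

First reduce: -36 ≡ 1045 (mod 1081).
Reciprocity: 1045 ≡ 1 and 1081 ≡ 1 (mod 4), so (1045/1081) = +(1081/1045).
Reduce top mod 1045: now compute (36/1045).
Pull out 2^2: since 1045 ≡ 5 (mod 8), (2/1045) = -1, so (2/1045)^2 = +1.
Reciprocity: 9 ≡ 1 and 1045 ≡ 1 (mod 4), so (9/1045) = +(1045/9).
Reduce top mod 9: now compute (1/9).
Reached (1/9) = 1. Collecting the sign flips along the way, the symbol is +1.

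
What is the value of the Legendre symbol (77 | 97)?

-1

Euler's criterion: (77/97) ≡ 77^48 (mod 97).
77^2 ≡ 12 (mod 97)
77^4 ≡ 47 (mod 97)
77^8 ≡ 75 (mod 97)
77^16 ≡ 96 (mod 97)
77^32 ≡ 1 (mod 97)
77^48 = 77^(32+16) ≡ 96 (mod 97).
Result is 96 ≡ −1, so (77/97) = −1.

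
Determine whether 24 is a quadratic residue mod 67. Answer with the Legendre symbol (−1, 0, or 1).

1

Euler's criterion: (24/67) ≡ 24^33 (mod 67).
24^2 ≡ 40 (mod 67)
24^4 ≡ 59 (mod 67)
24^8 ≡ 64 (mod 67)
24^16 ≡ 9 (mod 67)
24^32 ≡ 14 (mod 67)
24^33 = 24^(32+1) ≡ 1 (mod 67).
Result is 1, so (24/67) = 1.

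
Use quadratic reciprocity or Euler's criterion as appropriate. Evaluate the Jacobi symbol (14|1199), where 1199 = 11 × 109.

Pull out 2: since 1199 ≡ 7 (mod 8), (2/1199) = +1.
Reciprocity: 7 ≡ 3 and 1199 ≡ 3 (mod 4), so (7/1199) = −(1199/7).
Reduce top mod 7: now compute (2/7).
Pull out 2: since 7 ≡ 7 (mod 8), (2/7) = +1.
Reached (1/7) = 1. Collecting the sign flips along the way, the symbol is -1.

-1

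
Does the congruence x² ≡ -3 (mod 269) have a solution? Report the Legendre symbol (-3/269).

-1

First reduce: -3 ≡ 266 (mod 269).
Pull out 2: since 269 ≡ 5 (mod 8), (2/269) = -1.
Reciprocity: 133 ≡ 1 and 269 ≡ 1 (mod 4), so (133/269) = +(269/133).
Reduce top mod 133: now compute (3/133).
Reciprocity: 3 ≡ 3 and 133 ≡ 1 (mod 4), so (3/133) = +(133/3).
Reduce top mod 3: now compute (1/3).
Reached (1/3) = 1. Collecting the sign flips along the way, the symbol is -1.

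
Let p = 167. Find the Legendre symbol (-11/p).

-1

First reduce: -11 ≡ 156 (mod 167).
Pull out 2^2: since 167 ≡ 7 (mod 8), (2/167) = +1, so (2/167)^2 = +1.
Reciprocity: 39 ≡ 3 and 167 ≡ 3 (mod 4), so (39/167) = −(167/39).
Reduce top mod 39: now compute (11/39).
Reciprocity: 11 ≡ 3 and 39 ≡ 3 (mod 4), so (11/39) = −(39/11).
Reduce top mod 11: now compute (6/11).
Pull out 2: since 11 ≡ 3 (mod 8), (2/11) = -1.
Reciprocity: 3 ≡ 3 and 11 ≡ 3 (mod 4), so (3/11) = −(11/3).
Reduce top mod 3: now compute (2/3).
Pull out 2: since 3 ≡ 3 (mod 8), (2/3) = -1.
Reached (1/3) = 1. Collecting the sign flips along the way, the symbol is -1.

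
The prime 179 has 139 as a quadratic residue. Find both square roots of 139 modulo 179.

Since 179 ≡ 3 (mod 4), a square root of 139 is 139^((179+1)/4) = 139^45 mod 179.
Repeated squaring: 139^2≡168, 139^4≡121, 139^8≡142, 139^16≡116, 139^32≡31 (mod 179).
139^45 = 139^(32+8+4+1) ≡ 153 (mod 179).
Check: 153² = 23409 ≡ 139 (mod 179). The two roots are 26 and 153.

26, 153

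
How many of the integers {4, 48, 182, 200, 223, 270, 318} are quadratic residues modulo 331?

4

(4/331) = +1 → QR.
(48/331) = -1 → non-residue.
(182/331) = -1 → non-residue.
(200/331) = -1 → non-residue.
(223/331) = +1 → QR.
(270/331) = +1 → QR.
(318/331) = +1 → QR.
Total quadratic residues among the 7: 4.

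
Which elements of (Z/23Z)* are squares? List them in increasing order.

Square k = 1,…,11 (k and 23−k give the same square):
1²=1, 2²=4, 3²=9, 4²=16, 5²≡2, 6²≡13, 7²≡3, 8²≡18, 9²≡12, 10²≡8, 11²≡6 (mod 23).
So the quadratic residues mod 23 are {1, 2, 3, 4, 6, 8, 9, 12, 13, 16, 18}.

1 2 3 4 6 8 9 12 13 16 18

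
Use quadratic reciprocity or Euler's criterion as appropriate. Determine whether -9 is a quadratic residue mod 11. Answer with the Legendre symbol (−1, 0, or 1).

First reduce: -9 ≡ 2 (mod 11).
Pull out 2: since 11 ≡ 3 (mod 8), (2/11) = -1.
Reached (1/11) = 1. Collecting the sign flips along the way, the symbol is -1.

-1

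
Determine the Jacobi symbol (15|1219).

Reciprocity: 15 ≡ 3 and 1219 ≡ 3 (mod 4), so (15/1219) = −(1219/15).
Reduce top mod 15: now compute (4/15).
Pull out 2^2: since 15 ≡ 7 (mod 8), (2/15) = +1, so (2/15)^2 = +1.
Reached (1/15) = 1. Collecting the sign flips along the way, the symbol is -1.

-1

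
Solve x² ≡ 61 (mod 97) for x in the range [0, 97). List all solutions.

97 ≡ 1 (mod 4), so we find a root by search.
Trying successive values, 35² = 1225 ≡ 61 (mod 97). The other root is 97 − 35 = 62.

35, 62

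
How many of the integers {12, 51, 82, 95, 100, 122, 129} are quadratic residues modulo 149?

4

(12/149) = -1 → non-residue.
(51/149) = -1 → non-residue.
(82/149) = +1 → QR.
(95/149) = +1 → QR.
(100/149) = +1 → QR.
(122/149) = -1 → non-residue.
(129/149) = +1 → QR.
Total quadratic residues among the 7: 4.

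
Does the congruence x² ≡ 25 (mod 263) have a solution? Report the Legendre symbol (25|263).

Reciprocity: 25 ≡ 1 and 263 ≡ 3 (mod 4), so (25/263) = +(263/25).
Reduce top mod 25: now compute (13/25).
Reciprocity: 13 ≡ 1 and 25 ≡ 1 (mod 4), so (13/25) = +(25/13).
Reduce top mod 13: now compute (12/13).
Pull out 2^2: since 13 ≡ 5 (mod 8), (2/13) = -1, so (2/13)^2 = +1.
Reciprocity: 3 ≡ 3 and 13 ≡ 1 (mod 4), so (3/13) = +(13/3).
Reduce top mod 3: now compute (1/3).
Reached (1/3) = 1. Collecting the sign flips along the way, the symbol is +1.

1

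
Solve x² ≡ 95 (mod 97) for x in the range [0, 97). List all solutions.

97 ≡ 1 (mod 4), so we find a root by search.
Trying successive values, 17² = 289 ≡ 95 (mod 97). The other root is 97 − 17 = 80.

17, 80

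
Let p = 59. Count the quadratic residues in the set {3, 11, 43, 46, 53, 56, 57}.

(3/59) = +1 → QR.
(11/59) = -1 → non-residue.
(43/59) = -1 → non-residue.
(46/59) = +1 → QR.
(53/59) = +1 → QR.
(56/59) = -1 → non-residue.
(57/59) = +1 → QR.
Total quadratic residues among the 7: 4.

4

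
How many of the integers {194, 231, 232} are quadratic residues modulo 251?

(194/251) = +1 → QR.
(231/251) = -1 → non-residue.
(232/251) = +1 → QR.
Total quadratic residues among the 3: 2.

2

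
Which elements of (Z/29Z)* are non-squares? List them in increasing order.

2 3 8 10 11 12 14 15 17 18 19 21 26 27

Square k = 1,…,14 (k and 29−k give the same square):
1²=1, 2²=4, 3²=9, 4²=16, 5²=25, 6²≡7, 7²≡20, 8²≡6, 9²≡23, 10²≡13, 11²≡5, 12²≡28, 13²≡24, 14²≡22 (mod 29).
The residues are {1, 4, 5, 6, 7, 9, 13, 16, 20, 22, 23, 24, 25, 28}; the non-residues are the remaining 14 nonzero classes.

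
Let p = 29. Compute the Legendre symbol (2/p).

-1

Pull out 2: since 29 ≡ 5 (mod 8), (2/29) = -1.
Reached (1/29) = 1. Collecting the sign flips along the way, the symbol is -1.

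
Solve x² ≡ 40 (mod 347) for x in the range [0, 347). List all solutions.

Since 347 ≡ 3 (mod 4), a square root of 40 is 40^((347+1)/4) = 40^87 mod 347.
Repeated squaring: 40^2≡212, 40^4≡181, 40^8≡143, 40^16≡323, 40^32≡229, 40^64≡44 (mod 347).
40^87 = 40^(64+16+4+2+1) ≡ 250 (mod 347).
Check: 250² = 62500 ≡ 40 (mod 347). The two roots are 97 and 250.

97, 250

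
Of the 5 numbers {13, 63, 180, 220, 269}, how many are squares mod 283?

3

(13/283) = +1 → QR.
(63/283) = +1 → QR.
(180/283) = -1 → non-residue.
(220/283) = -1 → non-residue.
(269/283) = +1 → QR.
Total quadratic residues among the 5: 3.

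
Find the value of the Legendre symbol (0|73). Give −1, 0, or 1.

0

Top reduces to 0: gcd > 1, so the symbol is 0.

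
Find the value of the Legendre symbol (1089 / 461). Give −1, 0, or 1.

1

Euler's criterion: (1089/461) ≡ 167^230 (mod 461).
167^2 ≡ 229 (mod 461)
167^4 ≡ 348 (mod 461)
167^8 ≡ 322 (mod 461)
167^16 ≡ 420 (mod 461)
167^32 ≡ 298 (mod 461)
167^64 ≡ 292 (mod 461)
167^128 ≡ 440 (mod 461)
167^230 = 167^(128+64+32+4+2) ≡ 1 (mod 461).
Result is 1, so (1089/461) = 1.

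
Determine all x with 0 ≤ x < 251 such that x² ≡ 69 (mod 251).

Since 251 ≡ 3 (mod 4), a square root of 69 is 69^((251+1)/4) = 69^63 mod 251.
Repeated squaring: 69^2≡243, 69^4≡64, 69^8≡80, 69^16≡125, 69^32≡63 (mod 251).
69^63 = 69^(32+16+8+4+2+1) ≡ 123 (mod 251).
Check: 123² = 15129 ≡ 69 (mod 251). The two roots are 123 and 128.

123, 128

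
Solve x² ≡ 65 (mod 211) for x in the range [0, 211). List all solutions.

Since 211 ≡ 3 (mod 4), a square root of 65 is 65^((211+1)/4) = 65^53 mod 211.
Repeated squaring: 65^2≡5, 65^4≡25, 65^8≡203, 65^16≡64, 65^32≡87 (mod 211).
65^53 = 65^(32+16+4+1) ≡ 109 (mod 211).
Check: 109² = 11881 ≡ 65 (mod 211). The two roots are 102 and 109.

102, 109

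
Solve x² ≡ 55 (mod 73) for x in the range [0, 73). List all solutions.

73 ≡ 1 (mod 4), so we find a root by search.
Trying successive values, 36² = 1296 ≡ 55 (mod 73). The other root is 73 − 36 = 37.

36, 37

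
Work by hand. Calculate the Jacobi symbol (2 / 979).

Pull out 2: since 979 ≡ 3 (mod 8), (2/979) = -1.
Reached (1/979) = 1. Collecting the sign flips along the way, the symbol is -1.

-1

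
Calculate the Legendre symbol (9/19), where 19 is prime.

1

Reciprocity: 9 ≡ 1 and 19 ≡ 3 (mod 4), so (9/19) = +(19/9).
Reduce top mod 9: now compute (1/9).
Reached (1/9) = 1. Collecting the sign flips along the way, the symbol is +1.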